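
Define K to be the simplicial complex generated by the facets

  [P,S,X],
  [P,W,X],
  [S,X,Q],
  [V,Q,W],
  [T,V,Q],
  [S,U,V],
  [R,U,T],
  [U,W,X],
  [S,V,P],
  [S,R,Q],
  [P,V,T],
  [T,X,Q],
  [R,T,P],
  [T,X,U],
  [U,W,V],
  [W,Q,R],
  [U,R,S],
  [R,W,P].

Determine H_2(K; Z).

H_2 ≅ Z.

We work with the vertex ordering P < Q < R < S < T < U < V < W < X. The simplices of K, each written with vertices in increasing order, are:

  0-simplices (9): P, Q, R, S, T, U, V, W, X
  1-simplices (27): PR, PS, PT, PV, PW, PX, QR, QS, QT, QV, QW, QX, RS, RT, RU, RW, SU, SV, SX, TU, TV, TX, UV, UW, UX, VW, WX
  2-simplices (18): PRT, PRW, PSV, PSX, PTV, PWX, QRS, QRW, QSX, QTV, QTX, QVW, RSU, RTU, SUV, TUX, UVW, UWX

so the chain groups are C_0 ≅ Z^9, C_1 ≅ Z^27, C_2 ≅ Z^18.

Boundary ∂_1: C_1 → C_0 sends each edge [p,q] (with p < q) to q − p. For instance
  ∂VW = W − V.
The 9×27 boundary matrix has rank 8 and Smith normal form diag(1,1,1,1,1,1,1,1).

∂_2: C_2 → C_1 maps a triangle to the signed sum of its edges. For instance
  ∂PWX = WX − PX + PW,
  ∂TUX = UX − TX + TU.
The 27×18 boundary matrix has rank 17 and Smith normal form diag(1,1,1,1,1,1,1,1,1,1,1,1,1,1,1,1,1).

From H_k ≅ ker(∂_k) / im(∂_{k+1}) we obtain:

  H_2: rank ker ∂_2 − rank ∂_3 = (18 − 17) − 0 = 1, and there is no ∂_3, so H_2 = Z.

(K is a triangulation of the torus T^2.)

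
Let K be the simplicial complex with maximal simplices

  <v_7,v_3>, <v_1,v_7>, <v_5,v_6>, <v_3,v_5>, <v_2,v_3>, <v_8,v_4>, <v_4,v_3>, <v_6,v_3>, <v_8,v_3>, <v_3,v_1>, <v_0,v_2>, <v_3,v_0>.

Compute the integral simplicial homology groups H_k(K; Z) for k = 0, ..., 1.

H_0 ≅ Z,  H_1 ≅ Z^4.

Fix the vertex order v_0 < v_1 < v_2 < v_3 < v_4 < v_5 < v_6 < v_7 < v_8 and write every simplex with vertices in increasing order. Then dim K = 1 and the simplices of K are:

  0-simplices (9): [v_0], [v_1], [v_2], [v_3], [v_4], [v_5], [v_6], [v_7], [v_8]
  1-simplices (12): [v_0,v_2], [v_0,v_3], [v_1,v_3], [v_1,v_7], [v_2,v_3], [v_3,v_4], [v_3,v_5], [v_3,v_6], [v_3,v_7], [v_3,v_8], [v_4,v_8], [v_5,v_6]

so the chain groups are C_0 ≅ Z^9, C_1 ≅ Z^12.

The boundary map ∂_1: C_1 → C_0 maps an edge to its endpoints' difference, ∂[p,q] = q − p. For instance
  ∂[v_3,v_8] = [v_8] − [v_3].
As a 9×12 matrix over Z this has rank 8, with invariant factors (1,1,1,1,1,1,1,1).

Computing H_k = (kernel of ∂_k) / (image of ∂_{k+1}):

  H_0: rank C_0 − rank ∂_1 = 9 − 8 = 1, and the invariant factors of ∂_1 are all 1, so H_0 = Z.
  H_1: rank ker ∂_1 − rank ∂_2 = (12 − 8) − 0 = 4, and there is no ∂_2, so H_1 = Z^4.

As a check, the Euler characteristic is 9 − 12 = -3, which agrees with 1 − 4 = -3.
(K is a triangulation of a wedge of 4 circles.)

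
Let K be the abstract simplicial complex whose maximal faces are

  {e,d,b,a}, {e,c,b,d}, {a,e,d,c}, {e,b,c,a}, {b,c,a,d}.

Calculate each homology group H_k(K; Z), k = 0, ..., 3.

We work with the vertex ordering a < b < c < d < e. The simplices of K, each written with vertices in increasing order, are:

  0-simplices (5): a, b, c, d, e
  1-simplices (10): ab, ac, ad, ae, bc, bd, be, cd, ce, de
  2-simplices (10): abc, abd, abe, acd, ace, ade, bcd, bce, bde, cde
  3-simplices (5): abcd, abce, abde, acde, bcde

so the chain groups are C_0 ≅ Z^5, C_1 ≅ Z^10, C_2 ≅ Z^10, C_3 ≅ Z^5.

Boundary ∂_1: C_1 → C_0 sends each edge [p,q] (with p < q) to q − p.
The resulting 5×10 matrix has rank 4, and its Smith normal form has invariant factors (1,1,1,1).

∂_2: C_2 → C_1 acts by ∂[p,q,r] = [q,r] − [p,r] + [p,q]. For instance
  ∂abd = bd − ad + ab,
  ∂bce = ce − be + bc.
This gives a 10×10 integer matrix of rank 6; reducing to Smith normal form yields diagonal entries (1,1,1,1,1,1).

∂_3: C_3 → C_2 sends each 3-simplex σ to the alternating sum Σ_i (−1)^i (σ with its i-th vertex removed). For instance
  ∂abcd = bcd − acd + abd − abc,
  ∂abce = bce − ace + abe − abc.
As a 10×5 matrix over Z this has rank 4, with invariant factors (1,1,1,1).

From H_k ≅ ker(∂_k) / im(∂_{k+1}) we obtain:

  H_0: rank C_0 − rank ∂_1 = 5 − 4 = 1, and the invariant factors of ∂_1 are all 1, so H_0 ≅ Z.
  H_1: rank ker ∂_1 − rank ∂_2 = (10 − 4) − 6 = 0, and the invariant factors of ∂_2 are all 1, so H_1 ≅ 0.
  H_2: rank ker ∂_2 − rank ∂_3 = (10 − 6) − 4 = 0, and the invariant factors of ∂_3 are all 1, so H_2 ≅ 0.
  H_3: rank ker ∂_3 − rank ∂_4 = (5 − 4) − 0 = 1, and there is no ∂_4, so H_3 ≅ Z.

As a check, the Euler characteristic is 5 − 10 + 10 − 5 = 0, which agrees with 1 − 0 + 0 − 1 = 0.

H_0 = Z,  H_1 = 0,  H_2 = 0,  H_3 = Z.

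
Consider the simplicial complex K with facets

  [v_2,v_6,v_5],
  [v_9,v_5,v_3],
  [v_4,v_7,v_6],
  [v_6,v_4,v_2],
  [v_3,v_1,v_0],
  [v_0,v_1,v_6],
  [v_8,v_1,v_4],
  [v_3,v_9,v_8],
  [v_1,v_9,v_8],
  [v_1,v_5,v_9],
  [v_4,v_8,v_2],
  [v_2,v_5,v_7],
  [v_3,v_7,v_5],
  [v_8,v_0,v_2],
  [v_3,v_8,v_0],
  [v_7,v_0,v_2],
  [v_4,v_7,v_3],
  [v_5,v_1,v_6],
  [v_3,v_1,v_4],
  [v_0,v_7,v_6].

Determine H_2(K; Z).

Fix the vertex order v_0 < v_1 < v_2 < v_3 < v_4 < v_5 < v_6 < v_7 < v_8 < v_9 and write every simplex with vertices in increasing order. Then dim K = 2 and the simplices of K are:

  0-simplices (10): [v_0], [v_1], [v_2], [v_3], [v_4], [v_5], [v_6], [v_7], [v_8], [v_9]
  1-simplices (30): (30 of them)
  2-simplices (20): (20 of them)

so the chain groups are C_0 ≅ Z^10, C_1 ≅ Z^30, C_2 ≅ Z^20.

∂_1: C_1 → C_0 sends each edge [p,q] (with p < q) to q − p.
This gives a 10×30 integer matrix of rank 9; reducing to Smith normal form yields diagonal entries (1,1,1,1,1,1,1,1,1).

The boundary map ∂_2: C_2 → C_1 acts by ∂[p,q,r] = [q,r] − [p,r] + [p,q]. For instance
  ∂[v_1,v_5,v_9] = [v_5,v_9] − [v_1,v_9] + [v_1,v_5],
  ∂[v_1,v_5,v_6] = [v_5,v_6] − [v_1,v_6] + [v_1,v_5].
This gives a 30×20 integer matrix of rank 20; reducing to Smith normal form yields diagonal entries (1,1,1,1,1,1,1,1,1,1,1,1,1,1,1,1,1,1,1,2).

Now H_k = ker ∂_k / im ∂_{k+1}, so:

  H_2: rank ker ∂_2 − rank ∂_3 = (20 − 20) − 0 = 0, and there is no ∂_3, so H_2 ≅ 0.

(K is a triangulation of the Klein bottle.)

H_2 ≅ 0.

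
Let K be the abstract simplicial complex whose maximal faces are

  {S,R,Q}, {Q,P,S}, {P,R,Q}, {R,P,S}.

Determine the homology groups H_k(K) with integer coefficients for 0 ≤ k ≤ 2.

Take the total order P < Q < R < S on the vertex set. Then K (dimension 2) consists of the simplices:

  0-simplices (4): P, Q, R, S
  1-simplices (6): PQ, PR, PS, QR, QS, RS
  2-simplices (4): PQR, PQS, PRS, QRS

Hence C_0 ≅ Z^4, C_1 ≅ Z^6, C_2 ≅ Z^4.

Boundary ∂_1: C_1 → C_0 is given by ∂[p,q] = [q] − [p].
The resulting 4×6 matrix has rank 3, and its Smith normal form has invariant factors (1,1,1).

The boundary map ∂_2: C_2 → C_1 maps a triangle to the signed sum of its edges. For instance
  ∂QRS = RS − QS + QR,
  ∂PRS = RS − PS + PR.
The 6×4 boundary matrix has rank 3 and Smith normal form diag(1,1,1).

From H_k ≅ ker(∂_k) / im(∂_{k+1}) we obtain:

  H_0: rank C_0 − rank ∂_1 = 4 − 3 = 1, and the invariant factors of ∂_1 are all 1, so H_0 ≅ Z.
  H_1: rank ker ∂_1 − rank ∂_2 = (6 − 3) − 3 = 0, and the invariant factors of ∂_2 are all 1, so H_1 ≅ 0.
  H_2: rank ker ∂_2 − rank ∂_3 = (4 − 3) − 0 = 1, and there is no ∂_3, so H_2 ≅ Z.

As a check, the Euler characteristic is 4 − 6 + 4 = 2, which agrees with 1 − 0 + 1 = 2.

H_0 ≅ Z,  H_1 = 0,  H_2 ≅ Z.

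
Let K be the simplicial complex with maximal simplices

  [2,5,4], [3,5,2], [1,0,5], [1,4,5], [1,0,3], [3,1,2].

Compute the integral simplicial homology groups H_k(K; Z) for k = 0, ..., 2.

Take the total order 0 < 1 < 2 < 3 < 4 < 5 on the vertex set. Then K (dimension 2) consists of the simplices:

  0-simplices (6): [0], [1], [2], [3], [4], [5]
  1-simplices (12): [0,1], [0,3], [0,5], [1,2], [1,3], [1,4], [1,5], [2,3], [2,4], [2,5], [3,5], [4,5]
  2-simplices (6): [0,1,3], [0,1,5], [1,2,3], [1,4,5], [2,3,5], [2,4,5]

Hence C_0 ≅ Z^6, C_1 ≅ Z^12, C_2 ≅ Z^6.

The boundary map ∂_1: C_1 → C_0 is given by ∂[p,q] = [q] − [p]. For instance
  ∂[1,5] = [5] − [1].
As a 6×12 matrix over Z this has rank 5, with invariant factors (1,1,1,1,1).

The boundary map ∂_2: C_2 → C_1 acts by ∂[p,q,r] = [q,r] − [p,r] + [p,q]. For instance
  ∂[2,4,5] = [4,5] − [2,5] + [2,4],
  ∂[0,1,3] = [1,3] − [0,3] + [0,1].
As a 12×6 matrix over Z this has rank 6, with invariant factors (1,1,1,1,1,1).

Computing H_k = (kernel of ∂_k) / (image of ∂_{k+1}):

  H_0: rank C_0 − rank ∂_1 = 6 − 5 = 1, and the invariant factors of ∂_1 are all 1, so H_0 ≅ Z.
  H_1: rank ker ∂_1 − rank ∂_2 = (12 − 5) − 6 = 1, and the invariant factors of ∂_2 are all 1, so H_1 ≅ Z.
  H_2: rank ker ∂_2 − rank ∂_3 = (6 − 6) − 0 = 0, and there is no ∂_3, so H_2 ≅ 0.

As a check, the Euler characteristic is 6 − 12 + 6 = 0, which agrees with 1 − 1 + 0 = 0.

H_0 = Z,  H_1 = Z,  H_2 = 0.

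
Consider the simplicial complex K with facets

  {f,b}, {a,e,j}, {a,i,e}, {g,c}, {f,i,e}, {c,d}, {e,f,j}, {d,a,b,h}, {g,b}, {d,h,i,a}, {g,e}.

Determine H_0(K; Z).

We work with the vertex ordering a < b < c < d < e < f < g < h < i < j. The simplices of K, each written with vertices in increasing order, are:

  0-simplices (10): a, b, c, d, e, f, g, h, i, j
  1-simplices (21): ab, ad, ae, ah, ai, aj, bd, bf, bg, bh, cd, cg, dh, di, ef, eg, ei, ej, fi, fj, hi
  2-simplices (11): abd, abh, adh, adi, aei, aej, ahi, bdh, dhi, efi, efj
  3-simplices (2): abdh, adhi

Hence C_0 ≅ Z^10, C_1 ≅ Z^21, C_2 ≅ Z^11, C_3 ≅ Z^2.

∂_1: C_1 → C_0 maps an edge to its endpoints' difference, ∂[p,q] = q − p. For instance
  ∂dh = h − d.
The resulting 10×21 matrix has rank 9, and its Smith normal form has invariant factors (1,1,1,1,1,1,1,1,1).

Boundary ∂_2: C_2 → C_1 acts by ∂[p,q,r] = [q,r] − [p,r] + [p,q]. For instance
  ∂bdh = dh − bh + bd,
  ∂abd = bd − ad + ab.
This gives a 21×11 integer matrix of rank 9; reducing to Smith normal form yields diagonal entries (1,1,1,1,1,1,1,1,1).

The boundary map ∂_3: C_3 → C_2 sends each 3-simplex σ to the alternating sum Σ_i (−1)^i (σ with its i-th vertex removed). For instance
  ∂abdh = bdh − adh + abh − abd,
  ∂adhi = dhi − ahi + adi − adh.
The resulting 11×2 matrix has rank 2, and its Smith normal form has invariant factors (1,1).

From H_k ≅ ker(∂_k) / im(∂_{k+1}) we obtain:

  H_0: rank C_0 − rank ∂_1 = 10 − 9 = 1, and the invariant factors of ∂_1 are all 1, so H_0 = Z.

H_0 ≅ Z.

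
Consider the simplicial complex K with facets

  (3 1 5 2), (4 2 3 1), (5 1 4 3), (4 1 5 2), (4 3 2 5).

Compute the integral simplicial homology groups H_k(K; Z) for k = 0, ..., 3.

Take the total order 1 < 2 < 3 < 4 < 5 on the vertex set. Then K (dimension 3) consists of the simplices:

  0-simplices (5): [1], [2], [3], [4], [5]
  1-simplices (10): [1,2], [1,3], [1,4], [1,5], [2,3], [2,4], [2,5], [3,4], [3,5], [4,5]
  2-simplices (10): [1,2,3], [1,2,4], [1,2,5], [1,3,4], [1,3,5], [1,4,5], [2,3,4], [2,3,5], [2,4,5], [3,4,5]
  3-simplices (5): [1,2,3,4], [1,2,3,5], [1,2,4,5], [1,3,4,5], [2,3,4,5]

giving chain groups C_0 ≅ Z^5, C_1 ≅ Z^10, C_2 ≅ Z^10, C_3 ≅ Z^5.

∂_1: C_1 → C_0 is given by ∂[p,q] = [q] − [p].
This gives a 5×10 integer matrix of rank 4; reducing to Smith normal form yields diagonal entries (1,1,1,1).

The boundary map ∂_2: C_2 → C_1 maps a triangle to the signed sum of its edges. For instance
  ∂[1,2,5] = [2,5] − [1,5] + [1,2],
  ∂[1,2,3] = [2,3] − [1,3] + [1,2].
As a 10×10 matrix over Z this has rank 6, with invariant factors (1,1,1,1,1,1).

Boundary ∂_3: C_3 → C_2 sends each 3-simplex σ to the alternating sum Σ_i (−1)^i (σ with its i-th vertex removed). For instance
  ∂[1,2,4,5] = [2,4,5] − [1,4,5] + [1,2,5] − [1,2,4],
  ∂[1,2,3,4] = [2,3,4] − [1,3,4] + [1,2,4] − [1,2,3].
This gives a 10×5 integer matrix of rank 4; reducing to Smith normal form yields diagonal entries (1,1,1,1).

Now H_k = ker ∂_k / im ∂_{k+1}, so:

  H_0: rank C_0 − rank ∂_1 = 5 − 4 = 1, and the invariant factors of ∂_1 are all 1, so H_0 = Z.
  H_1: rank ker ∂_1 − rank ∂_2 = (10 − 4) − 6 = 0, and the invariant factors of ∂_2 are all 1, so H_1 = 0.
  H_2: rank ker ∂_2 − rank ∂_3 = (10 − 6) − 4 = 0, and the invariant factors of ∂_3 are all 1, so H_2 = 0.
  H_3: rank ker ∂_3 − rank ∂_4 = (5 − 4) − 0 = 1, and there is no ∂_4, so H_3 = Z.

As a check, the Euler characteristic is 5 − 10 + 10 − 5 = 0, which agrees with 1 − 0 + 0 − 1 = 0.

H_0 = Z,  H_1 = 0,  H_2 = 0,  H_3 = Z.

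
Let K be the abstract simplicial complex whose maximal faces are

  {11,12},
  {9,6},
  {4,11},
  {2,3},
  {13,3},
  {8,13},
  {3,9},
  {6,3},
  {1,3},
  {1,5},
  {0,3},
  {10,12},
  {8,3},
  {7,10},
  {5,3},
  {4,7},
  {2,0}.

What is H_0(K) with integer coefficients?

Fix the vertex order 0 < 1 < 2 < 3 < 4 < 5 < 6 < 7 < 8 < 9 < 10 < 11 < 12 < 13 and write every simplex with vertices in increasing order. Then dim K = 1 and the simplices of K are:

  0-simplices (14): [0], [1], [2], [3], [4], [5], [6], [7], [8], [9], [10], [11], [12], [13]
  1-simplices (17): [0,2], [0,3], [1,3], [1,5], [2,3], [3,5], [3,6], [3,8], [3,9], [3,13], [4,7], [4,11], [6,9], [7,10], [8,13], [10,12], [11,12]

Hence C_0 ≅ Z^14, C_1 ≅ Z^17.

∂_1: C_1 → C_0 sends each edge [p,q] (with p < q) to q − p. For instance
  ∂[1,5] = [5] − [1].
The resulting 14×17 matrix has rank 12, and its Smith normal form has invariant factors (1,1,1,1,1,1,1,1,1,1,1,1).

Reading off H_k = ker ∂_k / im ∂_{k+1}:

  H_0: rank C_0 − rank ∂_1 = 14 − 12 = 2, and the invariant factors of ∂_1 are all 1, so H_0 = Z^2.

H_0 ≅ Z^2.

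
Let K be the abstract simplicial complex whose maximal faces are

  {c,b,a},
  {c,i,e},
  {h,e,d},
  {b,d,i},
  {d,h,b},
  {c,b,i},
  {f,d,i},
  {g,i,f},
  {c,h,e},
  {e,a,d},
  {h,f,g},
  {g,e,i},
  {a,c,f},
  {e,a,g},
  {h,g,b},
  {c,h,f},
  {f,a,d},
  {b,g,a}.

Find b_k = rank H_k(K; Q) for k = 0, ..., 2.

Take the total order a < b < c < d < e < f < g < h < i on the vertex set. Then K (dimension 2) consists of the simplices:

  0-simplices (9): a, b, c, d, e, f, g, h, i
  1-simplices (27): ab, ac, ad, ae, af, ag, bc, bd, bg, bh, bi, ce, cf, ch, ci, de, df, dh, di, eg, eh, ei, fg, fh, fi, gh, gi
  2-simplices (18): abc, abg, acf, ade, adf, aeg, bci, bdh, bdi, bgh, ceh, cei, cfh, deh, dfi, egi, fgh, fgi

Hence C_0 ≅ Z^9, C_1 ≅ Z^27, C_2 ≅ Z^18.

∂_1: C_1 → C_0 maps an edge to its endpoints' difference, ∂[p,q] = q − p. For instance
  ∂af = f − a.
As a 9×27 matrix over Z this has rank 8, with invariant factors (1,1,1,1,1,1,1,1).

The boundary map ∂_2: C_2 → C_1 sends each 2-simplex [p,q,r] to [q,r] − [p,r] + [p,q]. For instance
  ∂bdi = di − bi + bd,
  ∂aeg = eg − ag + ae.
The resulting 27×18 matrix has rank 17, and its Smith normal form has invariant factors (1,1,1,1,1,1,1,1,1,1,1,1,1,1,1,1,1).

From H_k ≅ ker(∂_k) / im(∂_{k+1}) we obtain:

  H_0: rank C_0 − rank ∂_1 = 9 − 8 = 1, and the invariant factors of ∂_1 are all 1, so H_0 = Z.
  H_1: rank ker ∂_1 − rank ∂_2 = (27 − 8) − 17 = 2, and the invariant factors of ∂_2 are all 1, so H_1 = Z^2.
  H_2: rank ker ∂_2 − rank ∂_3 = (18 − 17) − 0 = 1, and there is no ∂_3, so H_2 = Z.

Hence the Betti numbers are b_0 = 1, b_1 = 2, b_2 = 1.

b_0 = 1, b_1 = 2, b_2 = 1.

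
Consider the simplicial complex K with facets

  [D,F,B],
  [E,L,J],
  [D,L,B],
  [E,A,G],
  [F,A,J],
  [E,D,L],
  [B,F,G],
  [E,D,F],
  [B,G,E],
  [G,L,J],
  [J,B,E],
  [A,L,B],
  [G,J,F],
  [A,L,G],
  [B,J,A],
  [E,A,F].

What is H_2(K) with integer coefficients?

H_2 ≅ Z.

We work with the vertex ordering A < B < D < E < F < G < J < L. The simplices of K, each written with vertices in increasing order, are:

  0-simplices (8): A, B, D, E, F, G, J, L
  1-simplices (24): AB, AE, AF, AG, AJ, AL, BD, BE, BF, BG, BJ, BL, DE, DF, DL, EF, EG, EJ, EL, FG, FJ, GJ, GL, JL
  2-simplices (16): ABJ, ABL, AEF, AEG, AFJ, AGL, BDF, BDL, BEG, BEJ, BFG, DEF, DEL, EJL, FGJ, GJL

Hence C_0 ≅ Z^8, C_1 ≅ Z^24, C_2 ≅ Z^16.

∂_1: C_1 → C_0 maps an edge to its endpoints' difference, ∂[p,q] = q − p. For instance
  ∂EF = F − E.
The 8×24 boundary matrix has rank 7 and Smith normal form diag(1,1,1,1,1,1,1).

Boundary ∂_2: C_2 → C_1 sends each 2-simplex [p,q,r] to [q,r] − [p,r] + [p,q]. For instance
  ∂ABL = BL − AL + AB,
  ∂BEJ = EJ − BJ + BE.
This gives a 24×16 integer matrix of rank 15; reducing to Smith normal form yields diagonal entries (1,1,1,1,1,1,1,1,1,1,1,1,1,1,1).

From H_k ≅ ker(∂_k) / im(∂_{k+1}) we obtain:

  H_2: rank ker ∂_2 − rank ∂_3 = (16 − 15) − 0 = 1, and there is no ∂_3, so H_2 = Z.

(K is a triangulation of the torus T^2.)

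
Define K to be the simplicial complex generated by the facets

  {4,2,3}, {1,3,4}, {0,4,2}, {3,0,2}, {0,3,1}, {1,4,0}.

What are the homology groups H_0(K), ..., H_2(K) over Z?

H_0 = Z,  H_1 = 0,  H_2 = Z.

We work with the vertex ordering 0 < 1 < 2 < 3 < 4. The simplices of K, each written with vertices in increasing order, are:

  0-simplices (5): [0], [1], [2], [3], [4]
  1-simplices (9): [0,1], [0,2], [0,3], [0,4], [1,3], [1,4], [2,3], [2,4], [3,4]
  2-simplices (6): [0,1,3], [0,1,4], [0,2,3], [0,2,4], [1,3,4], [2,3,4]

Hence C_0 ≅ Z^5, C_1 ≅ Z^9, C_2 ≅ Z^6.

Boundary ∂_1: C_1 → C_0 is given by ∂[p,q] = [q] − [p].
This gives a 5×9 integer matrix of rank 4; reducing to Smith normal form yields diagonal entries (1,1,1,1).

∂_2: C_2 → C_1 sends each 2-simplex [p,q,r] to [q,r] − [p,r] + [p,q]. For instance
  ∂[1,3,4] = [3,4] − [1,4] + [1,3],
  ∂[0,2,3] = [2,3] − [0,3] + [0,2].
The resulting 9×6 matrix has rank 5, and its Smith normal form has invariant factors (1,1,1,1,1).

Computing H_k = (kernel of ∂_k) / (image of ∂_{k+1}):

  H_0: rank C_0 − rank ∂_1 = 5 − 4 = 1, and the invariant factors of ∂_1 are all 1, so H_0 = Z.
  H_1: rank ker ∂_1 − rank ∂_2 = (9 − 4) − 5 = 0, and the invariant factors of ∂_2 are all 1, so H_1 = 0.
  H_2: rank ker ∂_2 − rank ∂_3 = (6 − 5) − 0 = 1, and there is no ∂_3, so H_2 = Z.

As a check, the Euler characteristic is 5 − 9 + 6 = 2, which agrees with 1 − 0 + 1 = 2.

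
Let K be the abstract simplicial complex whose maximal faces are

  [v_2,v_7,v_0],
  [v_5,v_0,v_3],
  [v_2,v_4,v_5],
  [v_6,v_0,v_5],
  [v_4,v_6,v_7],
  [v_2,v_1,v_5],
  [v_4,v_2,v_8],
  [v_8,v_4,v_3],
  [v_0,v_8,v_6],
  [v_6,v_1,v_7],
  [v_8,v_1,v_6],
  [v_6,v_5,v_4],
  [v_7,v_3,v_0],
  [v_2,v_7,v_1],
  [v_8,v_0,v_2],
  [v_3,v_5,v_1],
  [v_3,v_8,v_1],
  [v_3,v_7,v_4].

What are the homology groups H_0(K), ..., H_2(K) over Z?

H_0 ≅ Z,  H_1 ≅ Z^2,  H_2 ≅ Z.

K has 9 vertices, 27 edges, 18 triangles.
rank ∂_0 = 0, rank ∂_1 = 8 ⇒ b_0 = 9 − 0 − 8 = 1; all invariant factors of ∂_1 are 1 so no torsion. So H_0 = Z.
rank ∂_1 = 8, rank ∂_2 = 17 ⇒ b_1 = 27 − 8 − 17 = 2; all invariant factors of ∂_2 are 1 so no torsion. So H_1 = Z^2.
rank ∂_2 = 17, rank ∂_3 = 0 ⇒ b_2 = 18 − 17 − 0 = 1. So H_2 = Z.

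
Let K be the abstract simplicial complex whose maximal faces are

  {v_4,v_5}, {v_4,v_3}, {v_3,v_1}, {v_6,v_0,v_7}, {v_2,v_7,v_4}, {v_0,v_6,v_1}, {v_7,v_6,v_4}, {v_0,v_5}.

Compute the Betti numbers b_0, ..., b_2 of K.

b_0 = 1, b_1 = 2, b_2 = 0.

Take the total order v_0 < v_1 < v_2 < v_3 < v_4 < v_5 < v_6 < v_7 on the vertex set. Then K (dimension 2) consists of the simplices:

  0-simplices (8): [v_0], [v_1], [v_2], [v_3], [v_4], [v_5], [v_6], [v_7]
  1-simplices (13): [v_0,v_1], [v_0,v_5], [v_0,v_6], [v_0,v_7], [v_1,v_3], [v_1,v_6], [v_2,v_4], [v_2,v_7], [v_3,v_4], [v_4,v_5], [v_4,v_6], [v_4,v_7], [v_6,v_7]
  2-simplices (4): [v_0,v_1,v_6], [v_0,v_6,v_7], [v_2,v_4,v_7], [v_4,v_6,v_7]

giving chain groups C_0 ≅ Z^8, C_1 ≅ Z^13, C_2 ≅ Z^4.

Boundary ∂_1: C_1 → C_0 is given by ∂[p,q] = [q] − [p]. For instance
  ∂[v_2,v_7] = [v_7] − [v_2].
As a 8×13 matrix over Z this has rank 7, with invariant factors (1,1,1,1,1,1,1).

∂_2: C_2 → C_1 sends each 2-simplex [p,q,r] to [q,r] − [p,r] + [p,q]. For instance
  ∂[v_0,v_1,v_6] = [v_1,v_6] − [v_0,v_6] + [v_0,v_1],
  ∂[v_2,v_4,v_7] = [v_4,v_7] − [v_2,v_7] + [v_2,v_4].
As a 13×4 matrix over Z this has rank 4, with invariant factors (1,1,1,1).

Computing H_k = (kernel of ∂_k) / (image of ∂_{k+1}):

  H_0: rank C_0 − rank ∂_1 = 8 − 7 = 1, and the invariant factors of ∂_1 are all 1, so H_0 ≅ Z.
  H_1: rank ker ∂_1 − rank ∂_2 = (13 − 7) − 4 = 2, and the invariant factors of ∂_2 are all 1, so H_1 ≅ Z^2.
  H_2: rank ker ∂_2 − rank ∂_3 = (4 − 4) − 0 = 0, and there is no ∂_3, so H_2 ≅ 0.

As a check, the Euler characteristic is 8 − 13 + 4 = -1, which agrees with 1 − 2 + 0 = -1.

Hence the Betti numbers are b_0 = 1, b_1 = 2, b_2 = 0.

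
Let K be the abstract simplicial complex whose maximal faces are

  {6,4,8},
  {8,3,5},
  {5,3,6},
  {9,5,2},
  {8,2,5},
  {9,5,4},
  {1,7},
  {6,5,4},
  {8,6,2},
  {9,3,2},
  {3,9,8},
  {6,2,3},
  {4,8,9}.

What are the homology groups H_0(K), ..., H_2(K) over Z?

H_0 = Z^2,  H_1 = Z/2,  H_2 = 0.

Take the total order 1 < 2 < 3 < 4 < 5 < 6 < 7 < 8 < 9 on the vertex set. Then K (dimension 2) consists of the simplices:

  0-simplices (9): [1], [2], [3], [4], [5], [6], [7], [8], [9]
  1-simplices (19): [1,7], [2,3], [2,5], [2,6], [2,8], [2,9], [3,5], [3,6], [3,8], [3,9], [4,5], [4,6], [4,8], [4,9], [5,6], [5,8], [5,9], [6,8], [8,9]
  2-simplices (12): [2,3,6], [2,3,9], [2,5,8], [2,5,9], [2,6,8], [3,5,6], [3,5,8], [3,8,9], [4,5,6], [4,5,9], [4,6,8], [4,8,9]

so the chain groups are C_0 ≅ Z^9, C_1 ≅ Z^19, C_2 ≅ Z^12.

The boundary map ∂_1: C_1 → C_0 maps an edge to its endpoints' difference, ∂[p,q] = q − p.
This gives a 9×19 integer matrix of rank 7; reducing to Smith normal form yields diagonal entries (1,1,1,1,1,1,1).

The boundary map ∂_2: C_2 → C_1 maps a triangle to the signed sum of its edges. For instance
  ∂[2,5,8] = [5,8] − [2,8] + [2,5],
  ∂[4,8,9] = [8,9] − [4,9] + [4,8].
The 19×12 boundary matrix has rank 12 and Smith normal form diag(1,1,1,1,1,1,1,1,1,1,1,2).

Reading off H_k = ker ∂_k / im ∂_{k+1}:

  H_0: rank C_0 − rank ∂_1 = 9 − 7 = 2, and the invariant factors of ∂_1 are all 1, so H_0 = Z^2.
  H_1: rank ker ∂_1 − rank ∂_2 = (19 − 7) − 12 = 0, and ∂_2 has invariant factor 2 > 1, so H_1 = Z/2.
  H_2: rank ker ∂_2 − rank ∂_3 = (12 − 12) − 0 = 0, and there is no ∂_3, so H_2 = 0.

As a check, the Euler characteristic is 9 − 19 + 12 = 2, which agrees with 2 − 0 + 0 = 2.
(K is a triangulation of the disjoint union of the real projective plane RP^2 and the 1-simplex.)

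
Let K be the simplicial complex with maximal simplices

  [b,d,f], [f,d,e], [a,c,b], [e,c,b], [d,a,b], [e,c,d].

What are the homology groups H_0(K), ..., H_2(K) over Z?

Order the vertices as a < b < c < d < e < f. Listing each simplex with vertices in this order, K has dimension 2 with simplices:

  0-simplices (6): a, b, c, d, e, f
  1-simplices (12): ab, ac, ad, bc, bd, be, bf, cd, ce, de, df, ef
  2-simplices (6): abc, abd, bce, bdf, cde, def

so the chain groups are C_0 ≅ Z^6, C_1 ≅ Z^12, C_2 ≅ Z^6.

Boundary ∂_1: C_1 → C_0 is given by ∂[p,q] = [q] − [p]. For instance
  ∂ab = b − a.
As a 6×12 matrix over Z this has rank 5, with invariant factors (1,1,1,1,1).

The boundary map ∂_2: C_2 → C_1 sends each 2-simplex [p,q,r] to [q,r] − [p,r] + [p,q]. For instance
  ∂abd = bd − ad + ab,
  ∂cde = de − ce + cd.
The 12×6 boundary matrix has rank 6 and Smith normal form diag(1,1,1,1,1,1).

From H_k ≅ ker(∂_k) / im(∂_{k+1}) we obtain:

  H_0: rank C_0 − rank ∂_1 = 6 − 5 = 1, and the invariant factors of ∂_1 are all 1, so H_0 = Z.
  H_1: rank ker ∂_1 − rank ∂_2 = (12 − 5) − 6 = 1, and the invariant factors of ∂_2 are all 1, so H_1 = Z.
  H_2: rank ker ∂_2 − rank ∂_3 = (6 − 6) − 0 = 0, and there is no ∂_3, so H_2 = 0.

As a check, the Euler characteristic is 6 − 12 + 6 = 0, which agrees with 1 − 1 + 0 = 0.

H_0 = Z,  H_1 = Z,  H_2 = 0.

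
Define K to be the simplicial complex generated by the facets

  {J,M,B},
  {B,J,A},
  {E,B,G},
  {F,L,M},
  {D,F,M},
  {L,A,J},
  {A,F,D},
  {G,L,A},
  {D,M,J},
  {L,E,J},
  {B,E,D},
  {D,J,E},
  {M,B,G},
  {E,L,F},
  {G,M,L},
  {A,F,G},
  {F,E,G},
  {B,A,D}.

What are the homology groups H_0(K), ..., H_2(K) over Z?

H_0 ≅ Z,  H_1 ≅ Z × Z/2,  H_2 = 0.

K has 9 vertices, 27 edges, 18 triangles.
rank ∂_0 = 0, rank ∂_1 = 8 ⇒ b_0 = 9 − 0 − 8 = 1; all invariant factors of ∂_1 are 1 so no torsion. So H_0 ≅ Z.
rank ∂_1 = 8, rank ∂_2 = 18 ⇒ b_1 = 27 − 8 − 18 = 1; ∂_2 has invariant factor(s) [2] giving torsion. So H_1 ≅ Z × Z/2.
rank ∂_2 = 18, rank ∂_3 = 0 ⇒ b_2 = 18 − 18 − 0 = 0. So H_2 ≅ 0.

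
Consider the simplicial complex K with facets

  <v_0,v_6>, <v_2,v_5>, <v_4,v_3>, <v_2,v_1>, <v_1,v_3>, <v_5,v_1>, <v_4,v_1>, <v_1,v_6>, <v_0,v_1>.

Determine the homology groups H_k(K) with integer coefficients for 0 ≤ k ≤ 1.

H_0 ≅ Z,  H_1 ≅ Z^3.

Fix the vertex order v_0 < v_1 < v_2 < v_3 < v_4 < v_5 < v_6 and write every simplex with vertices in increasing order. Then dim K = 1 and the simplices of K are:

  0-simplices (7): [v_0], [v_1], [v_2], [v_3], [v_4], [v_5], [v_6]
  1-simplices (9): [v_0,v_1], [v_0,v_6], [v_1,v_2], [v_1,v_3], [v_1,v_4], [v_1,v_5], [v_1,v_6], [v_2,v_5], [v_3,v_4]

Hence C_0 ≅ Z^7, C_1 ≅ Z^9.

∂_1: C_1 → C_0 is given by ∂[p,q] = [q] − [p]. For instance
  ∂[v_1,v_5] = [v_5] − [v_1].
The resulting 7×9 matrix has rank 6, and its Smith normal form has invariant factors (1,1,1,1,1,1).

Computing H_k = (kernel of ∂_k) / (image of ∂_{k+1}):

  H_0: rank C_0 − rank ∂_1 = 7 − 6 = 1, and the invariant factors of ∂_1 are all 1, so H_0 ≅ Z.
  H_1: rank ker ∂_1 − rank ∂_2 = (9 − 6) − 0 = 3, and there is no ∂_2, so H_1 ≅ Z^3.

As a check, the Euler characteristic is 7 − 9 = -2, which agrees with 1 − 3 = -2.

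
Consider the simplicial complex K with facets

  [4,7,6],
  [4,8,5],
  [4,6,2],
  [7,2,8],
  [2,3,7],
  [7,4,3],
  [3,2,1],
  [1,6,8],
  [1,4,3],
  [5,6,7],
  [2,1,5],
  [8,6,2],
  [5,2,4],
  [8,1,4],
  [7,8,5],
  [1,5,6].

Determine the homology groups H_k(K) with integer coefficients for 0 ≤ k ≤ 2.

H_0 ≅ Z,  H_1 ≅ Z^2,  H_2 ≅ Z.

Fix the vertex order 1 < 2 < 3 < 4 < 5 < 6 < 7 < 8 and write every simplex with vertices in increasing order. Then dim K = 2 and the simplices of K are:

  0-simplices (8): [1], [2], [3], [4], [5], [6], [7], [8]
  1-simplices (24): (24 of them)
  2-simplices (16): [1,2,3], [1,2,5], [1,3,4], [1,4,8], [1,5,6], [1,6,8], [2,3,7], [2,4,5], [2,4,6], [2,6,8], [2,7,8], [3,4,7], [4,5,8], [4,6,7], [5,6,7], [5,7,8]

giving chain groups C_0 ≅ Z^8, C_1 ≅ Z^24, C_2 ≅ Z^16.

The boundary map ∂_1: C_1 → C_0 sends each edge [p,q] (with p < q) to q − p. For instance
  ∂[4,6] = [6] − [4].
The 8×24 boundary matrix has rank 7 and Smith normal form diag(1,1,1,1,1,1,1).

Boundary ∂_2: C_2 → C_1 acts by ∂[p,q,r] = [q,r] − [p,r] + [p,q]. For instance
  ∂[4,5,8] = [5,8] − [4,8] + [4,5],
  ∂[5,7,8] = [7,8] − [5,8] + [5,7].
The 24×16 boundary matrix has rank 15 and Smith normal form diag(1,1,1,1,1,1,1,1,1,1,1,1,1,1,1).

Computing H_k = (kernel of ∂_k) / (image of ∂_{k+1}):

  H_0: rank C_0 − rank ∂_1 = 8 − 7 = 1, and the invariant factors of ∂_1 are all 1, so H_0 ≅ Z.
  H_1: rank ker ∂_1 − rank ∂_2 = (24 − 7) − 15 = 2, and the invariant factors of ∂_2 are all 1, so H_1 ≅ Z^2.
  H_2: rank ker ∂_2 − rank ∂_3 = (16 − 15) − 0 = 1, and there is no ∂_3, so H_2 ≅ Z.

As a check, the Euler characteristic is 8 − 24 + 16 = 0, which agrees with 1 − 2 + 1 = 0.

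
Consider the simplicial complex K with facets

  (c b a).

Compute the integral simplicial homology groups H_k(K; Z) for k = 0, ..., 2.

H_0 = Z,  H_1 = 0,  H_2 = 0.

K has 3 vertices, 3 edges, 1 triangle.
rank ∂_0 = 0, rank ∂_1 = 2 ⇒ b_0 = 3 − 0 − 2 = 1; all invariant factors of ∂_1 are 1 so no torsion. So H_0 = Z.
rank ∂_1 = 2, rank ∂_2 = 1 ⇒ b_1 = 3 − 2 − 1 = 0; all invariant factors of ∂_2 are 1 so no torsion. So H_1 = 0.
rank ∂_2 = 1, rank ∂_3 = 0 ⇒ b_2 = 1 − 1 − 0 = 0. So H_2 = 0.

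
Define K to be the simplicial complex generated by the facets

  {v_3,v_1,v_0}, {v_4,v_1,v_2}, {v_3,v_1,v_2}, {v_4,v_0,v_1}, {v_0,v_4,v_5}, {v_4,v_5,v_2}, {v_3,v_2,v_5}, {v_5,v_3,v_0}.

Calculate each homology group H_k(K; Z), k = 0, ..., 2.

H_0 = Z,  H_1 = 0,  H_2 = Z.

We work with the vertex ordering v_0 < v_1 < v_2 < v_3 < v_4 < v_5. The simplices of K, each written with vertices in increasing order, are:

  0-simplices (6): [v_0], [v_1], [v_2], [v_3], [v_4], [v_5]
  1-simplices (12): [v_0,v_1], [v_0,v_3], [v_0,v_4], [v_0,v_5], [v_1,v_2], [v_1,v_3], [v_1,v_4], [v_2,v_3], [v_2,v_4], [v_2,v_5], [v_3,v_5], [v_4,v_5]
  2-simplices (8): [v_0,v_1,v_3], [v_0,v_1,v_4], [v_0,v_3,v_5], [v_0,v_4,v_5], [v_1,v_2,v_3], [v_1,v_2,v_4], [v_2,v_3,v_5], [v_2,v_4,v_5]

so the chain groups are C_0 ≅ Z^6, C_1 ≅ Z^12, C_2 ≅ Z^8.

Boundary ∂_1: C_1 → C_0 maps an edge to its endpoints' difference, ∂[p,q] = q − p.
The resulting 6×12 matrix has rank 5, and its Smith normal form has invariant factors (1,1,1,1,1).

∂_2: C_2 → C_1 sends each 2-simplex [p,q,r] to [q,r] − [p,r] + [p,q]. For instance
  ∂[v_0,v_4,v_5] = [v_4,v_5] − [v_0,v_5] + [v_0,v_4],
  ∂[v_0,v_1,v_3] = [v_1,v_3] − [v_0,v_3] + [v_0,v_1].
The resulting 12×8 matrix has rank 7, and its Smith normal form has invariant factors (1,1,1,1,1,1,1).

From H_k ≅ ker(∂_k) / im(∂_{k+1}) we obtain:

  H_0: rank C_0 − rank ∂_1 = 6 − 5 = 1, and the invariant factors of ∂_1 are all 1, so H_0 = Z.
  H_1: rank ker ∂_1 − rank ∂_2 = (12 − 5) − 7 = 0, and the invariant factors of ∂_2 are all 1, so H_1 = 0.
  H_2: rank ker ∂_2 − rank ∂_3 = (8 − 7) − 0 = 1, and there is no ∂_3, so H_2 = Z.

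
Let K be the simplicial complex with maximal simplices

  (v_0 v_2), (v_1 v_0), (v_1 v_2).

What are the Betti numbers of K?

Order the vertices as v_0 < v_1 < v_2. Listing each simplex with vertices in this order, K has dimension 1 with simplices:

  0-simplices (3): [v_0], [v_1], [v_2]
  1-simplices (3): [v_0,v_1], [v_0,v_2], [v_1,v_2]

Hence C_0 ≅ Z^3, C_1 ≅ Z^3.

Boundary ∂_1: C_1 → C_0 is given by ∂[p,q] = [q] − [p]. For instance
  ∂[v_1,v_2] = [v_2] − [v_1].
The 3×3 boundary matrix has rank 2 and Smith normal form diag(1,1).

From H_k ≅ ker(∂_k) / im(∂_{k+1}) we obtain:

  H_0: rank C_0 − rank ∂_1 = 3 − 2 = 1, and the invariant factors of ∂_1 are all 1, so H_0 ≅ Z.
  H_1: rank ker ∂_1 − rank ∂_2 = (3 − 2) − 0 = 1, and there is no ∂_2, so H_1 ≅ Z.

Hence the Betti numbers are b_0 = 1, b_1 = 1.

b_0 = 1, b_1 = 1.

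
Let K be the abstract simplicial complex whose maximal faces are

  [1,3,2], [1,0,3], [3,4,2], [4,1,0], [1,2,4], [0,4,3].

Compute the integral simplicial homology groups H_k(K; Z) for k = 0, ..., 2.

H_0 ≅ Z,  H_1 = 0,  H_2 ≅ Z.

We work with the vertex ordering 0 < 1 < 2 < 3 < 4. The simplices of K, each written with vertices in increasing order, are:

  0-simplices (5): [0], [1], [2], [3], [4]
  1-simplices (9): [0,1], [0,3], [0,4], [1,2], [1,3], [1,4], [2,3], [2,4], [3,4]
  2-simplices (6): [0,1,3], [0,1,4], [0,3,4], [1,2,3], [1,2,4], [2,3,4]

giving chain groups C_0 ≅ Z^5, C_1 ≅ Z^9, C_2 ≅ Z^6.

Boundary ∂_1: C_1 → C_0 sends each edge [p,q] (with p < q) to q − p.
The resulting 5×9 matrix has rank 4, and its Smith normal form has invariant factors (1,1,1,1).

∂_2: C_2 → C_1 sends each 2-simplex [p,q,r] to [q,r] − [p,r] + [p,q]. For instance
  ∂[2,3,4] = [3,4] − [2,4] + [2,3],
  ∂[0,3,4] = [3,4] − [0,4] + [0,3].
As a 9×6 matrix over Z this has rank 5, with invariant factors (1,1,1,1,1).

Reading off H_k = ker ∂_k / im ∂_{k+1}:

  H_0: rank C_0 − rank ∂_1 = 5 − 4 = 1, and the invariant factors of ∂_1 are all 1, so H_0 = Z.
  H_1: rank ker ∂_1 − rank ∂_2 = (9 − 4) − 5 = 0, and the invariant factors of ∂_2 are all 1, so H_1 = 0.
  H_2: rank ker ∂_2 − rank ∂_3 = (6 − 5) − 0 = 1, and there is no ∂_3, so H_2 = Z.

As a check, the Euler characteristic is 5 − 9 + 6 = 2, which agrees with 1 − 0 + 1 = 2.
(K is a triangulation of the 2-sphere S^2.)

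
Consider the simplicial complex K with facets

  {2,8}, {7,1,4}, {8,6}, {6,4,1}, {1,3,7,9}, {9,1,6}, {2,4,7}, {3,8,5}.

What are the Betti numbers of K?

b_0 = 1, b_1 = 2, b_2 = 0, b_3 = 0.

Fix the vertex order 1 < 2 < 3 < 4 < 5 < 6 < 7 < 8 < 9 and write every simplex with vertices in increasing order. Then dim K = 3 and the simplices of K are:

  0-simplices (9): [1], [2], [3], [4], [5], [6], [7], [8], [9]
  1-simplices (18): [1,3], [1,4], [1,6], [1,7], [1,9], [2,4], [2,7], [2,8], [3,5], [3,7], [3,8], [3,9], [4,6], [4,7], [5,8], [6,8], [6,9], [7,9]
  2-simplices (9): [1,3,7], [1,3,9], [1,4,6], [1,4,7], [1,6,9], [1,7,9], [2,4,7], [3,5,8], [3,7,9]
  3-simplices (1): [1,3,7,9]

Hence C_0 ≅ Z^9, C_1 ≅ Z^18, C_2 ≅ Z^9, C_3 ≅ Z^1.

The boundary map ∂_1: C_1 → C_0 sends each edge [p,q] (with p < q) to q − p.
This gives a 9×18 integer matrix of rank 8; reducing to Smith normal form yields diagonal entries (1,1,1,1,1,1,1,1).

Boundary ∂_2: C_2 → C_1 sends each 2-simplex [p,q,r] to [q,r] − [p,r] + [p,q]. For instance
  ∂[2,4,7] = [4,7] − [2,7] + [2,4],
  ∂[1,6,9] = [6,9] − [1,9] + [1,6].
This gives a 18×9 integer matrix of rank 8; reducing to Smith normal form yields diagonal entries (1,1,1,1,1,1,1,1).

The boundary map ∂_3: C_3 → C_2 sends each 3-simplex σ to the alternating sum Σ_i (−1)^i (σ with its i-th vertex removed). For instance
  ∂[1,3,7,9] = [3,7,9] − [1,7,9] + [1,3,9] − [1,3,7].
This gives a 9×1 integer matrix of rank 1; reducing to Smith normal form yields diagonal entries (1).

Reading off H_k = ker ∂_k / im ∂_{k+1}:

  H_0: rank C_0 − rank ∂_1 = 9 − 8 = 1, and the invariant factors of ∂_1 are all 1, so H_0 = Z.
  H_1: rank ker ∂_1 − rank ∂_2 = (18 − 8) − 8 = 2, and the invariant factors of ∂_2 are all 1, so H_1 = Z^2.
  H_2: rank ker ∂_2 − rank ∂_3 = (9 − 8) − 1 = 0, and the invariant factors of ∂_3 are all 1, so H_2 = 0.
  H_3: rank ker ∂_3 − rank ∂_4 = (1 − 1) − 0 = 0, and there is no ∂_4, so H_3 = 0.

As a check, the Euler characteristic is 9 − 18 + 9 − 1 = -1, which agrees with 1 − 2 + 0 − 0 = -1.

Hence the Betti numbers are b_0 = 1, b_1 = 2, b_2 = 0, b_3 = 0.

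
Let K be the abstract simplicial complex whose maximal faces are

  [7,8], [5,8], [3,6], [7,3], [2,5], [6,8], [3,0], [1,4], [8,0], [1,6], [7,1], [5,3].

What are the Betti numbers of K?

b_0 = 1, b_1 = 4.

Take the total order 0 < 1 < 2 < 3 < 4 < 5 < 6 < 7 < 8 on the vertex set. Then K (dimension 1) consists of the simplices:

  0-simplices (9): [0], [1], [2], [3], [4], [5], [6], [7], [8]
  1-simplices (12): [0,3], [0,8], [1,4], [1,6], [1,7], [2,5], [3,5], [3,6], [3,7], [5,8], [6,8], [7,8]

Hence C_0 ≅ Z^9, C_1 ≅ Z^12.

∂_1: C_1 → C_0 sends each edge [p,q] (with p < q) to q − p. For instance
  ∂[1,4] = [4] − [1].
The resulting 9×12 matrix has rank 8, and its Smith normal form has invariant factors (1,1,1,1,1,1,1,1).

Now H_k = ker ∂_k / im ∂_{k+1}, so:

  H_0: rank C_0 − rank ∂_1 = 9 − 8 = 1, and the invariant factors of ∂_1 are all 1, so H_0 = Z.
  H_1: rank ker ∂_1 − rank ∂_2 = (12 − 8) − 0 = 4, and there is no ∂_2, so H_1 = Z^4.

Hence the Betti numbers are b_0 = 1, b_1 = 4.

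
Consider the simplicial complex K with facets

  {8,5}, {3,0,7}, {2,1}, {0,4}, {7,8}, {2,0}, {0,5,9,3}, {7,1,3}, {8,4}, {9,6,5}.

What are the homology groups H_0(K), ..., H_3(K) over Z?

K has 10 vertices, 18 edges, 7 triangles, 1 3-simplex.
rank ∂_0 = 0, rank ∂_1 = 9 ⇒ b_0 = 10 − 0 − 9 = 1; all invariant factors of ∂_1 are 1 so no torsion. So H_0 ≅ Z.
rank ∂_1 = 9, rank ∂_2 = 6 ⇒ b_1 = 18 − 9 − 6 = 3; all invariant factors of ∂_2 are 1 so no torsion. So H_1 ≅ Z^3.
rank ∂_2 = 6, rank ∂_3 = 1 ⇒ b_2 = 7 − 6 − 1 = 0; all invariant factors of ∂_3 are 1 so no torsion. So H_2 ≅ 0.
rank ∂_3 = 1, rank ∂_4 = 0 ⇒ b_3 = 1 − 1 − 0 = 0. So H_3 ≅ 0.

H_0 = Z,  H_1 = Z^3,  H_2 = 0,  H_3 = 0.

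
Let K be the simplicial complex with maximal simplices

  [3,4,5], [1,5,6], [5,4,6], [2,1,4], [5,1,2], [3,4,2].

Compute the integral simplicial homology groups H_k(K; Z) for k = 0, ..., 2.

H_0 = Z,  H_1 = Z,  H_2 = 0.

Take the total order 1 < 2 < 3 < 4 < 5 < 6 on the vertex set. Then K (dimension 2) consists of the simplices:

  0-simplices (6): [1], [2], [3], [4], [5], [6]
  1-simplices (12): [1,2], [1,4], [1,5], [1,6], [2,3], [2,4], [2,5], [3,4], [3,5], [4,5], [4,6], [5,6]
  2-simplices (6): [1,2,4], [1,2,5], [1,5,6], [2,3,4], [3,4,5], [4,5,6]

Hence C_0 ≅ Z^6, C_1 ≅ Z^12, C_2 ≅ Z^6.

Boundary ∂_1: C_1 → C_0 maps an edge to its endpoints' difference, ∂[p,q] = q − p.
This gives a 6×12 integer matrix of rank 5; reducing to Smith normal form yields diagonal entries (1,1,1,1,1).

∂_2: C_2 → C_1 maps a triangle to the signed sum of its edges. For instance
  ∂[4,5,6] = [5,6] − [4,6] + [4,5],
  ∂[1,5,6] = [5,6] − [1,6] + [1,5].
The resulting 12×6 matrix has rank 6, and its Smith normal form has invariant factors (1,1,1,1,1,1).

Now H_k = ker ∂_k / im ∂_{k+1}, so:

  H_0: rank C_0 − rank ∂_1 = 6 − 5 = 1, and the invariant factors of ∂_1 are all 1, so H_0 ≅ Z.
  H_1: rank ker ∂_1 − rank ∂_2 = (12 − 5) − 6 = 1, and the invariant factors of ∂_2 are all 1, so H_1 ≅ Z.
  H_2: rank ker ∂_2 − rank ∂_3 = (6 − 6) − 0 = 0, and there is no ∂_3, so H_2 ≅ 0.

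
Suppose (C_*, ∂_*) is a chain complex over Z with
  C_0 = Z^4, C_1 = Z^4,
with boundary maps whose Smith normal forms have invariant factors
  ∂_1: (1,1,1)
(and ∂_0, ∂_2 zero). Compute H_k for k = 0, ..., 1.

H_0: b_0 = 4 − 0 − 3 = 1; torsion from ∂_1 factors > 1: none. So H_0 = Z.
H_1: b_1 = 4 − 3 − 0 = 1; torsion from ∂_2 factors > 1: none. So H_1 = Z.

H_0 = Z,  H_1 = Z.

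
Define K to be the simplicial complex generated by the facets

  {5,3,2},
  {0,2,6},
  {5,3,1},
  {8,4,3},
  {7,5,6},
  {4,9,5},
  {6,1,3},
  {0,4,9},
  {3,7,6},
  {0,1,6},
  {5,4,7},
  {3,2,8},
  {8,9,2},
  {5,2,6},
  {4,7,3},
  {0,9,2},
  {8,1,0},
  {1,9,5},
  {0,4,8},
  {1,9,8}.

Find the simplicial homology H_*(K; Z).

H_0 = Z,  H_1 = Z × Z/2,  H_2 = 0.

Fix the vertex order 0 < 1 < 2 < 3 < 4 < 5 < 6 < 7 < 8 < 9 and write every simplex with vertices in increasing order. Then dim K = 2 and the simplices of K are:

  0-simplices (10): [0], [1], [2], [3], [4], [5], [6], [7], [8], [9]
  1-simplices (30): (30 of them)
  2-simplices (20): (20 of them)

so the chain groups are C_0 ≅ Z^10, C_1 ≅ Z^30, C_2 ≅ Z^20.

The boundary map ∂_1: C_1 → C_0 maps an edge to its endpoints' difference, ∂[p,q] = q − p.
This gives a 10×30 integer matrix of rank 9; reducing to Smith normal form yields diagonal entries (1,1,1,1,1,1,1,1,1).

Boundary ∂_2: C_2 → C_1 maps a triangle to the signed sum of its edges. For instance
  ∂[1,8,9] = [8,9] − [1,9] + [1,8],
  ∂[4,5,7] = [5,7] − [4,7] + [4,5].
The resulting 30×20 matrix has rank 20, and its Smith normal form has invariant factors (1,1,1,1,1,1,1,1,1,1,1,1,1,1,1,1,1,1,1,2).

From H_k ≅ ker(∂_k) / im(∂_{k+1}) we obtain:

  H_0: rank C_0 − rank ∂_1 = 10 − 9 = 1, and the invariant factors of ∂_1 are all 1, so H_0 ≅ Z.
  H_1: rank ker ∂_1 − rank ∂_2 = (30 − 9) − 20 = 1, and ∂_2 has invariant factor 2 > 1, so H_1 ≅ Z × Z/2.
  H_2: rank ker ∂_2 − rank ∂_3 = (20 − 20) − 0 = 0, and there is no ∂_3, so H_2 ≅ 0.

(K is a triangulation of the Klein bottle.)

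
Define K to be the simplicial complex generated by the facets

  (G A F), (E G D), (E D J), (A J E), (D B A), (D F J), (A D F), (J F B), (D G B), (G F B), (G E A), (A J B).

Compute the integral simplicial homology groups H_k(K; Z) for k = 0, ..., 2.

H_0 ≅ Z,  H_1 ≅ Z/2,  H_2 = 0.

We work with the vertex ordering A < B < D < E < F < G < J. The simplices of K, each written with vertices in increasing order, are:

  0-simplices (7): A, B, D, E, F, G, J
  1-simplices (18): AB, AD, AE, AF, AG, AJ, BD, BF, BG, BJ, DE, DF, DG, DJ, EG, EJ, FG, FJ
  2-simplices (12): ABD, ABJ, ADF, AEG, AEJ, AFG, BDG, BFG, BFJ, DEG, DEJ, DFJ

so the chain groups are C_0 ≅ Z^7, C_1 ≅ Z^18, C_2 ≅ Z^12.

The boundary map ∂_1: C_1 → C_0 sends each edge [p,q] (with p < q) to q − p.
As a 7×18 matrix over Z this has rank 6, with invariant factors (1,1,1,1,1,1).

The boundary map ∂_2: C_2 → C_1 acts by ∂[p,q,r] = [q,r] − [p,r] + [p,q]. For instance
  ∂ADF = DF − AF + AD,
  ∂AFG = FG − AG + AF.
The 18×12 boundary matrix has rank 12 and Smith normal form diag(1,1,1,1,1,1,1,1,1,1,1,2).

Now H_k = ker ∂_k / im ∂_{k+1}, so:

  H_0: rank C_0 − rank ∂_1 = 7 − 6 = 1, and the invariant factors of ∂_1 are all 1, so H_0 = Z.
  H_1: rank ker ∂_1 − rank ∂_2 = (18 − 6) − 12 = 0, and ∂_2 has invariant factor 2 > 1, so H_1 = Z/2.
  H_2: rank ker ∂_2 − rank ∂_3 = (12 − 12) − 0 = 0, and there is no ∂_3, so H_2 = 0.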